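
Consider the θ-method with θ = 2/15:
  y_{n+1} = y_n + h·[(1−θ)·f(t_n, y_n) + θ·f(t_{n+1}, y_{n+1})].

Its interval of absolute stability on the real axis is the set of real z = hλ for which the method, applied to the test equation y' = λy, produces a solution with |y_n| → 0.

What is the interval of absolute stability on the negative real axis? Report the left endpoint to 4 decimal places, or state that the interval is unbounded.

(-2.7273, 0).

Set f=λy, z=hλ:
  y_{n+1} = y_n + z·[13/15·y_n + 2/15·y_{n+1}] ⇒ (1 − 2/15z)y_{n+1} = (1 + 13/15z)y_n
  Hence R(z) = (1 + 13/15z)/(1 − 2/15z).

Need |R(x)|<1, x<0.
x=-0.34: |R|=0.6747
R=−1: 1+13/15x = −1+2/15x ⇒ -11/15x=2 ⇒ x=2/(-11/15)=-2.7273
Confirm numerically:
  x=-1.553: |R|=0.28659 <1
  x=-1.548: |R|=0.28316 <1
  x=-1.340: |R|=0.13688 <1
  x=-1.126: |R|=0.02098 <1
  x=-2.920: |R|=1.10173 >1
  x=-2.807: |R|=1.04254 >1
So |R|<1 on (-2.7273, 0).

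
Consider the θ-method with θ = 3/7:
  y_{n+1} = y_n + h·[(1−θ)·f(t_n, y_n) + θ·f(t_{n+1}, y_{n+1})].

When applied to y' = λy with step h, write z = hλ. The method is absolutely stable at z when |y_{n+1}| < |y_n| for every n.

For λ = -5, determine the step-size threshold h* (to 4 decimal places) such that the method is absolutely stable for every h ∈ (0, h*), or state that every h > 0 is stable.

(-14.0000,0); λ=-5 ⇒ h* = (14)/5 = 2.8000.

With y'=λy (z=hλ):
  y_{n+1} = y_n + z·[4/7·y_n + 3/7·y_{n+1}] ⇒ (1 − 3/7z)y_{n+1} = (1 + 4/7z)y_n
  ⇒ R(z) = (1 + 4/7z)/(1 − 3/7z).

Boundary: |R(x)|=1, x<0.
x=-1.19: |R|=0.2119
R=−1: 1+4/7x = −1+3/7x ⇒ -1/7x=2 ⇒ x=2/(-1/7)=-14.0000
Confirm numerically:
  x=-11.204: |R|=0.93115 <1
  x=-10.210: |R|=0.89928 <1
  x=-8.004: |R|=0.80666 <1
  x=-14.489: |R|=1.00969 >1
  x=-14.358: |R|=1.00715 >1
  x=-14.045: |R|=1.00092 >1
Stable set (-14.0000, 0).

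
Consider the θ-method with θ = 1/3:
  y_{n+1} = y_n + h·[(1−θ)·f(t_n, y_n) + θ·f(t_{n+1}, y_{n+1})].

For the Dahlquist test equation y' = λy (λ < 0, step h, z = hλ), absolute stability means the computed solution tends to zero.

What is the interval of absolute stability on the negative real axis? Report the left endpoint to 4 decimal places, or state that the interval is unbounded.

With y'=λy (z=hλ):
  y_{n+1} = y_n + z·[2/3·y_n + 1/3·y_{n+1}] ⇒ (1 − 1/3z)y_{n+1} = (1 + 2/3z)y_n
  R(z) = (1 + 2/3z)/(1 − 1/3z).

Boundary: |R(x)|=1, x<0.
x=-1.62: |R|=0.0519
R=−1: 1+2/3x = −1+1/3x ⇒ -1/3x=2 ⇒ x=2/(-1/3)=-6.0000
Confirm numerically:
  x=-5.609: |R|=0.95458 <1
  x=-5.030: |R|=0.87920 <1
  x=-4.804: |R|=0.84675 <1
  x=-2.536: |R|=0.37428 <1
  x=-6.154: |R|=1.01682 >1
  x=-6.048: |R|=1.00531 >1
Stable set (-6.0000, 0).

(-6.0000, 0).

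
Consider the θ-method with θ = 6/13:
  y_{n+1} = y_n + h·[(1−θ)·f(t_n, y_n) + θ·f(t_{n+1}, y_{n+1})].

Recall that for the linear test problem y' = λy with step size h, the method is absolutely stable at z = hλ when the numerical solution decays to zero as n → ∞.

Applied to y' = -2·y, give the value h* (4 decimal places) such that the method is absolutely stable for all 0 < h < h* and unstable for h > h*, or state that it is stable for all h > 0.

Set f=λy, z=hλ:
  y_{n+1} = y_n + z·[7/13·y_n + 6/13·y_{n+1}] ⇒ (1 − 6/13z)y_{n+1} = (1 + 7/13z)y_n
  Hence R(z) = (1 + 7/13z)/(1 − 6/13z).

Boundary: |R(x)|=1, x<0.
x=-0.78: |R|=0.4265
R=−1: 1+7/13x = −1+6/13x ⇒ -1/13x=2 ⇒ x=2/(-1/13)=-26.0000
Confirm numerically:
  x=-25.040: |R|=0.99412 <1
  x=-22.276: |R|=0.97461 <1
  x=-18.499: |R|=0.93951 <1
  x=-16.015: |R|=0.90847 <1
  x=-26.416: |R|=1.00243 >1
  x=-26.369: |R|=1.00216 >1
  x=-26.147: |R|=1.00087 >1
So |R|<1 on (-26.0000, 0).

(-26.0000,0); λ=-2 ⇒ h* = (26)/2 = 13.0000.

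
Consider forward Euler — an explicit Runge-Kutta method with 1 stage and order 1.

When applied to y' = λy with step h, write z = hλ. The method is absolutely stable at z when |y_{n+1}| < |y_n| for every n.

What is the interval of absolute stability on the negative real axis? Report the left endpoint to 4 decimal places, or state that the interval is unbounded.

(-2.0000, 0).

With y'=λy (z=hλ):
  order 1, 1-stage ⇒ R(z)=1+z
  (e.g. R(-0.49)=0.51000, |R|=0.51000)

Find x<0 with |R(x)|<1.
x=-0.49: |R|=0.5100
|R(-0.98)|=0.0200 |R(-0.76)|=0.2400 |R(-0.66)|=0.3400
Bisect:
  x_lo=-2.4563 |R|=1.4563  x_hi=-0.0796 |R|=0.9204
  mid=-1.26795 |R|=0.26795 →hi
  mid=-1.86212 |R|=0.86212 →hi
  mid=-2.15920 |R|=1.15920 →lo
  mid=-2.01066 |R|=1.01066 →lo
  mid=-1.93639 |R|=0.93639 →hi
  mid=-1.97353 |R|=0.97353 →hi
  mid=-1.99209 |R|=0.99209 →hi
  ...
  [-2.00007,-1.99993] ⇒ x*=-2.0000
So |R|<1 on (-2.0000, 0).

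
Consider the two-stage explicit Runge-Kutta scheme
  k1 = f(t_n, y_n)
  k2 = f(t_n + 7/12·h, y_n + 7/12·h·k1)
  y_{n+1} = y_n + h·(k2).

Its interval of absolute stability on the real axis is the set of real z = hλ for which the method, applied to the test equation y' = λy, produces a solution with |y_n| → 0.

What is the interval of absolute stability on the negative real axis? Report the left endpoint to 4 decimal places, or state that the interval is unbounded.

On y'=λy, z=hλ:
  k1=λy_n ⇒ h·k1=z·y_n;  k2=λ(1+7/12z)y_n ⇒ h·k2=z(1+7/12z)y_n
  y_{n+1}/y_n = 1 + z(1+7/12z) = 1 + z + 7/12z²
  ⇒ R(z) = 1 + z + 7/12z².

Need |R(x)|<1, x<0.
x=-0.55: |R|=0.6265
R=1: x+7/12x²=0 ⇒ x=−12/7=-1.7143; min R=1−1/(4·7/12)=0.5714>−1
Confirm numerically:
  x=-1.581: |R|=0.87708 <1
  x=-1.470: |R|=0.79053 <1
  x=-0.888: |R|=0.57198 <1
  x=-0.821: |R|=0.57219 <1
  x=-2.142: |R|=1.53443 >1
  x=-1.740: |R|=1.02610 >1
So |R|<1 on (-1.7143, 0).

z∈(-1.7143,0).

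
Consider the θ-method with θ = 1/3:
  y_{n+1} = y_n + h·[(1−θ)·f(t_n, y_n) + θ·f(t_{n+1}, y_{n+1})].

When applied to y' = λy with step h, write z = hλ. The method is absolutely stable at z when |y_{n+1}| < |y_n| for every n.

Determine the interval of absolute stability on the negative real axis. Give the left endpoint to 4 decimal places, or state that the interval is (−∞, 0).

Test eqn y'=λy, z=hλ:
  y_{n+1} = y_n + z·[2/3·y_n + 1/3·y_{n+1}] ⇒ (1 − 1/3z)y_{n+1} = (1 + 2/3z)y_n
  R(z) = (1 + 2/3z)/(1 − 1/3z).

Find x<0 with |R(x)|<1.
x=-0.75: |R|=0.4000
R=−1: 1+2/3x = −1+1/3x ⇒ -1/3x=2 ⇒ x=2/(-1/3)=-6.0000
Confirm numerically:
  x=-5.898: |R|=0.98854 <1
  x=-4.519: |R|=0.80303 <1
  x=-2.795: |R|=0.44694 <1
  x=-6.552: |R|=1.05779 >1
  x=-6.522: |R|=1.05482 >1
  x=-6.100: |R|=1.01099 >1
Interval (-6.0000, 0).

(-6.0000, 0).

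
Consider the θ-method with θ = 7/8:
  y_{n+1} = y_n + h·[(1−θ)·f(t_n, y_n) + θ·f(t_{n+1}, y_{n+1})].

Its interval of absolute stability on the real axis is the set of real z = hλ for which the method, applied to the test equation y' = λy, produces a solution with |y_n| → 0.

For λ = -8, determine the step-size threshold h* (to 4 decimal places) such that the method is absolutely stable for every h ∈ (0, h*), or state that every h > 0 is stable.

On y'=λy, z=hλ:
  y_{n+1} = y_n + z·[1/8·y_n + 7/8·y_{n+1}] ⇒ (1 − 7/8z)y_{n+1} = (1 + 1/8z)y_n
  so R(z) = (1 + 1/8z)/(1 − 7/8z).

Boundary: |R(x)|=1, x<0.
x=-0.98: |R|=0.4724
x=-2: |R|=0.2727
x=-10: |R|=0.0256
x=-100: |R|=0.1299
θ=7/8≥1/2 ⇒ |1+1/8x|<|1−7/8x| ∀x<0 ⇒ unbounded interval.

(−∞, 0) — no finite endpoint. Any h>0 works for λ=-8.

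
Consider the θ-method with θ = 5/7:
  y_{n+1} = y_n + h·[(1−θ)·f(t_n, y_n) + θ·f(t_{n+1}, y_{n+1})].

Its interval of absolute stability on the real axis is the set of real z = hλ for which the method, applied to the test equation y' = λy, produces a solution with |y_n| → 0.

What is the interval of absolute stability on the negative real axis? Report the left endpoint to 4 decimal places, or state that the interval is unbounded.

Set f=λy, z=hλ:
  y_{n+1} = y_n + z·[2/7·y_n + 5/7·y_{n+1}] ⇒ (1 − 5/7z)y_{n+1} = (1 + 2/7z)y_n
  ⇒ R(z) = (1 + 2/7z)/(1 − 5/7z).

Boundary: |R(x)|=1, x<0.
x=-0.74: |R|=0.5159
x=-2: |R|=0.1765
x=-10: |R|=0.2281
x=-100: |R|=0.3807
θ=5/7≥1/2 ⇒ |1+2/7x|<|1−5/7x| ∀x<0 ⇒ unbounded interval.

(−∞, 0) — no finite endpoint.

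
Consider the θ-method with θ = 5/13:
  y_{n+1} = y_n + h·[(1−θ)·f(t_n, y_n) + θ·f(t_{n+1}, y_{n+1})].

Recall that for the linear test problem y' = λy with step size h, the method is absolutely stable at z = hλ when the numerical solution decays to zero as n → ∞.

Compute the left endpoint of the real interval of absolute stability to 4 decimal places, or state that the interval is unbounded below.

Set f=λy, z=hλ:
  y_{n+1} = y_n + z·[8/13·y_n + 5/13·y_{n+1}] ⇒ (1 − 5/13z)y_{n+1} = (1 + 8/13z)y_n
  so R(z) = (1 + 8/13z)/(1 − 5/13z).

Solve |R(x)|<1 on ℝ⁻.
x=-1.79: |R|=0.0601
R=−1: 1+8/13x = −1+5/13x ⇒ -3/13x=2 ⇒ x=2/(-3/13)=-8.6667
Confirm numerically:
  x=-8.462: |R|=0.98890 <1
  x=-4.260: |R|=0.61458 <1
  x=-4.076: |R|=0.58742 <1
  x=-8.827: |R|=1.00842 >1
  x=-8.807: |R|=1.00738 >1
Interval (-8.6667, 0).

z* = -8.6667.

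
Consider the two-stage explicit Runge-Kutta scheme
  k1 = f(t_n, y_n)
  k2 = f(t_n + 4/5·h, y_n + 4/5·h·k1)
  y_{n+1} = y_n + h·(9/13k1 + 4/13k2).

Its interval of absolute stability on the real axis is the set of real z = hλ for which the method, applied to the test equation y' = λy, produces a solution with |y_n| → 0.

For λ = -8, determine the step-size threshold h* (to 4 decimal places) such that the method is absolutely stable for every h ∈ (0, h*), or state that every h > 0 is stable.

Test eqn y'=λy, z=hλ:
  k1=λy_n ⇒ h·k1=z·y_n;  k2=λ(1+4/5z)y_n ⇒ h·k2=z(1+4/5z)y_n
  y_{n+1}/y_n = 1 + 9/13z + 4/13z(1+4/5z) = 1 + z + 16/65z²
  Hence R(z) = 1 + z + 16/65z².

Solve |R(x)|<1 on ℝ⁻.
x=-0.53: |R|=0.5391
R=1: x+16/65x²=0 ⇒ x=−65/16=-4.0625; min R=1−1/(4·16/65)=-0.0156>−1
Confirm numerically:
  x=-3.926: |R|=0.86809 <1
  x=-2.974: |R|=0.20315 <1
  x=-2.380: |R|=0.01431 <1
  x=-4.359: |R|=1.31814 >1
  x=-4.305: |R|=1.25698 >1
  x=-4.207: |R|=1.14964 >1
Interval (-4.0625, 0).

(-4.0625,0); λ=-8 ⇒ h* = (65/16)/8 = 0.5078.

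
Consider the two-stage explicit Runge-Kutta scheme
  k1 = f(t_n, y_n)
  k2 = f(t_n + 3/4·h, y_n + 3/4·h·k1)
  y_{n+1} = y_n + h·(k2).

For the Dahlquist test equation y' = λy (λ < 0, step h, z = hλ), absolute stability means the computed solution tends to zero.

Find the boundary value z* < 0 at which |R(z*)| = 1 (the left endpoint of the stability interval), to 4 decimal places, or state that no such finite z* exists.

left endpoint -1.3333.

With y'=λy (z=hλ):
  k1=λy_n ⇒ h·k1=z·y_n;  k2=λ(1+3/4z)y_n ⇒ h·k2=z(1+3/4z)y_n
  y_{n+1}/y_n = 1 + z(1+3/4z) = 1 + z + 3/4z²
  Hence R(z) = 1 + z + 3/4z².

Boundary: |R(x)|=1, x<0.
x=-0.35: |R|=0.7419
R=1: x+3/4x²=0 ⇒ x=−4/3=-1.3333; min R=1−1/(4·3/4)=0.6667>−1
Confirm numerically:
  x=-1.244: |R|=0.91665 <1
  x=-1.059: |R|=0.78211 <1
  x=-0.718: |R|=0.66864 <1
  x=-1.862: |R|=1.73828 >1
  x=-1.824: |R|=1.67123 >1
Stable set (-1.3333, 0).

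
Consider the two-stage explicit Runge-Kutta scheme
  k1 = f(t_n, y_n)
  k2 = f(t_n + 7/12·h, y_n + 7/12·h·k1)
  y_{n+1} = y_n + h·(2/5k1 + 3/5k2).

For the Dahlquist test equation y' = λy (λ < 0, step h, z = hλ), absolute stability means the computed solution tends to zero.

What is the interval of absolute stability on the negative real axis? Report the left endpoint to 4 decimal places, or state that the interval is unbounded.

(-2.8571, 0).

On y'=λy, z=hλ:
  k1=λy_n ⇒ h·k1=z·y_n;  k2=λ(1+7/12z)y_n ⇒ h·k2=z(1+7/12z)y_n
  y_{n+1}/y_n = 1 + 2/5z + 3/5z(1+7/12z) = 1 + z + 7/20z²
  so R(z) = 1 + z + 7/20z².

Boundary: |R(x)|=1, x<0.
x=-0.4: |R|=0.6560
R=1: x+7/20x²=0 ⇒ x=−20/7=-2.8571; min R=1−1/(4·7/20)=0.2857>−1
Confirm numerically:
  x=-1.824: |R|=0.34044 <1
  x=-1.748: |R|=0.32143 <1
  x=-1.378: |R|=0.28661 <1
  x=-3.055: |R|=1.21156 >1
  x=-2.992: |R|=1.14122 >1
So |R|<1 on (-2.8571, 0).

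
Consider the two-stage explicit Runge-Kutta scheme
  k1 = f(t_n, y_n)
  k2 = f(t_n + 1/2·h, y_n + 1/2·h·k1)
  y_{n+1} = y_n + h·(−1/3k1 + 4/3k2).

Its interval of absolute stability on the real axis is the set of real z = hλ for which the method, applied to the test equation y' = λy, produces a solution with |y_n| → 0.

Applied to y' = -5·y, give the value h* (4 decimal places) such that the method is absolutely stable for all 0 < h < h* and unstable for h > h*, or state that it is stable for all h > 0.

(-1.5000,0); λ=-5 ⇒ h* = (3/2)/5 = 0.3000.

On y'=λy, z=hλ:
  k1=λy_n ⇒ h·k1=z·y_n;  k2=λ(1+1/2z)y_n ⇒ h·k2=z(1+1/2z)y_n
  y_{n+1}/y_n = 1 − 1/3z + 4/3z(1+1/2z) = 1 + z + 2/3z²
  R(z) = 1 + z + 2/3z².

Solve |R(x)|<1 on ℝ⁻.
x=-1.37: |R|=0.8813
R=1: x+2/3x²=0 ⇒ x=−3/2=-1.5000; min R=1−1/(4·2/3)=0.6250>−1
Confirm numerically:
  x=-1.218: |R|=0.77102 <1
  x=-0.969: |R|=0.65697 <1
  x=-0.832: |R|=0.62948 <1
  x=-0.651: |R|=0.63153 <1
  x=-1.964: |R|=1.60753 >1
  x=-1.639: |R|=1.15188 >1
Interval (-1.5000, 0).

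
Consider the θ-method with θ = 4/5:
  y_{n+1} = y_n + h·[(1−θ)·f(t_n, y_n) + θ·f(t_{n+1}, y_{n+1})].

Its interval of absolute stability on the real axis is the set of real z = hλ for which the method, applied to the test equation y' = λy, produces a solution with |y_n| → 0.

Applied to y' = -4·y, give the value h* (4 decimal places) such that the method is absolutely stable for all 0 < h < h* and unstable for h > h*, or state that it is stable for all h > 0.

Set f=λy, z=hλ:
  y_{n+1} = y_n + z·[1/5·y_n + 4/5·y_{n+1}] ⇒ (1 − 4/5z)y_{n+1} = (1 + 1/5z)y_n
  ⇒ R(z) = (1 + 1/5z)/(1 − 4/5z).

Boundary: |R(x)|=1, x<0.
x=-1.33: |R|=0.3556
x=-2: |R|=0.2308
x=-10: |R|=0.1111
x=-100: |R|=0.2346
θ=4/5≥1/2 ⇒ |1+1/5x|<|1−4/5x| ∀x<0 ⇒ unbounded interval.

unbounded; (−∞, 0). Any h>0 works for λ=-4.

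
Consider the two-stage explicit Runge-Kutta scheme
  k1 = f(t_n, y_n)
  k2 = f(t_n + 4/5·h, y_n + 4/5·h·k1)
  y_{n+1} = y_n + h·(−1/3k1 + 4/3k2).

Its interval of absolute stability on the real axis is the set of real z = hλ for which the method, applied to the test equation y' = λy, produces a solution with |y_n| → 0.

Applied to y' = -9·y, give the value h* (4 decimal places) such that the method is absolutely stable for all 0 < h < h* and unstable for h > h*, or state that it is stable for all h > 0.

(-0.9375,0); λ=-9 ⇒ h* = (15/16)/9 = 0.1042.

With y'=λy (z=hλ):
  k1=λy_n ⇒ h·k1=z·y_n;  k2=λ(1+4/5z)y_n ⇒ h·k2=z(1+4/5z)y_n
  y_{n+1}/y_n = 1 − 1/3z + 4/3z(1+4/5z) = 1 + z + 16/15z²
  R(z) = 1 + z + 16/15z².

Solve |R(x)|<1 on ℝ⁻.
x=-0.71: |R|=0.8277
R=1: x+16/15x²=0 ⇒ x=−15/16=-0.9375; min R=1−1/(4·16/15)=0.7656>−1
Confirm numerically:
  x=-0.859: |R|=0.92807 <1
  x=-0.747: |R|=0.84821 <1
  x=-0.660: |R|=0.80464 <1
  x=-0.424: |R|=0.76776 <1
  x=-1.459: |R|=1.81159 >1
  x=-1.223: |R|=1.37244 >1
  x=-1.107: |R|=1.20015 >1
Interval (-0.9375, 0).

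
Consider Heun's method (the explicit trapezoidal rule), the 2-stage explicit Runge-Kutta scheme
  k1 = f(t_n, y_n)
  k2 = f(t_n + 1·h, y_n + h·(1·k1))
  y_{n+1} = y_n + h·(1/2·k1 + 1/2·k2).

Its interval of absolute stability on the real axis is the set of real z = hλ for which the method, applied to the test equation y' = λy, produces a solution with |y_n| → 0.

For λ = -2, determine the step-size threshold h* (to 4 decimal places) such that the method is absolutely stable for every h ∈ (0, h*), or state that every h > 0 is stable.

(-2.0000,0); λ=-2 ⇒ h* = 1.0000.

With y'=λy (z=hλ):
  order 2, 2-stage ⇒ R(z)=1+z+z^2/2
  (e.g. R(-1.4)=0.58000, |R|=0.58000)

Solve |R(x)|<1 on ℝ⁻.
x=-1.4: |R|=0.5800
|R(-2.07)|=1.0724 |R(-1.31)|=0.5481 |R(-0.77)|=0.5264
Bisect:
  x_lo=-2.8100 |R|=2.1380  x_hi=-0.1405 |R|=0.8694
  mid=-1.47524 |R|=0.61293 →hi
  mid=-2.14261 |R|=1.15278 →lo
  mid=-1.80893 |R|=0.82718 →hi
  mid=-1.97577 |R|=0.97606 →hi
  mid=-2.05919 |R|=1.06094 →lo
  mid=-2.01748 |R|=1.01763 →lo
  mid=-1.99662 |R|=0.99663 →hi
  mid=-2.00705 |R|=1.00708 →lo
  ...
  [-2.00005,-1.99988] ⇒ x*=-2.0000
Interval (-2.0000, 0).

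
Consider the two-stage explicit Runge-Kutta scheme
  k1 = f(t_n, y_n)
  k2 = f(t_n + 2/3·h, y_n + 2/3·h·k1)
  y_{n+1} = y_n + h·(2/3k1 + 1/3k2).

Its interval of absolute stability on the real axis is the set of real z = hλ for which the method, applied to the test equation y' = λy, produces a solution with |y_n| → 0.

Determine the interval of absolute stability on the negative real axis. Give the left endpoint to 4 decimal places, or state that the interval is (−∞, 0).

Test eqn y'=λy, z=hλ:
  k1=λy_n ⇒ h·k1=z·y_n;  k2=λ(1+2/3z)y_n ⇒ h·k2=z(1+2/3z)y_n
  y_{n+1}/y_n = 1 + 2/3z + 1/3z(1+2/3z) = 1 + z + 2/9z²
  ⇒ R(z) = 1 + z + 2/9z².

Solve |R(x)|<1 on ℝ⁻.
x=-1.48: |R|=0.0068
R=1: x+2/9x²=0 ⇒ x=−9/2=-4.5000; min R=1−1/(4·2/9)=-0.1250>−1
Confirm numerically:
  x=-3.369: |R|=0.15326 <1
  x=-3.029: |R|=0.00985 <1
  x=-2.586: |R|=0.09991 <1
  x=-1.808: |R|=0.08159 <1
  x=-5.063: |R|=1.63344 >1
  x=-4.713: |R|=1.22308 >1
  x=-4.532: |R|=1.03223 >1
Interval (-4.5000, 0).

(-4.5000, 0).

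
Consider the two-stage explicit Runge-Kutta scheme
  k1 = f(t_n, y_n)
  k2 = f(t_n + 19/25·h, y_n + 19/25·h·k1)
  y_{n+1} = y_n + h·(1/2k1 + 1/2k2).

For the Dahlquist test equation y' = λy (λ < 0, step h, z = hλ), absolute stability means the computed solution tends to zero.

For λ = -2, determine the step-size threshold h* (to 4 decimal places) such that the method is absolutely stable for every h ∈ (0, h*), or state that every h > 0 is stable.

On y'=λy, z=hλ:
  k1=λy_n ⇒ h·k1=z·y_n;  k2=λ(1+19/25z)y_n ⇒ h·k2=z(1+19/25z)y_n
  y_{n+1}/y_n = 1 + 1/2z + 1/2z(1+19/25z) = 1 + z + 19/50z²
  ⇒ R(z) = 1 + z + 19/50z².

Find x<0 with |R(x)|<1.
x=-0.35: |R|=0.6966
R=1: x+19/50x²=0 ⇒ x=−50/19=-2.6316; min R=1−1/(4·19/50)=0.3421>−1
Confirm numerically:
  x=-1.520: |R|=0.35795 <1
  x=-1.330: |R|=0.34218 <1
  x=-1.266: |R|=0.34305 <1
  x=-1.091: |R|=0.36131 <1
  x=-3.197: |R|=1.68691 >1
  x=-3.086: |R|=1.53289 >1
Interval (-2.6316, 0).

(-2.6316,0); λ=-2 ⇒ h* = (50/19)/2 = 1.3158.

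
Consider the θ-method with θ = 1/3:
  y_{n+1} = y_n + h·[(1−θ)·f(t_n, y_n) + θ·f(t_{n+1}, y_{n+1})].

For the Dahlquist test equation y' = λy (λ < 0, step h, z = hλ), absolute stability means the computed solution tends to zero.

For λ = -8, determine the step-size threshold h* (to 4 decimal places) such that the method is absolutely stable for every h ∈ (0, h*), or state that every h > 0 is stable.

(-6.0000,0); λ=-8 ⇒ h* = (6)/8 = 0.7500.

With y'=λy (z=hλ):
  y_{n+1} = y_n + z·[2/3·y_n + 1/3·y_{n+1}] ⇒ (1 − 1/3z)y_{n+1} = (1 + 2/3z)y_n
  ⇒ R(z) = (1 + 2/3z)/(1 − 1/3z).

Need |R(x)|<1, x<0.
x=-1.59: |R|=0.0392
R=−1: 1+2/3x = −1+1/3x ⇒ -1/3x=2 ⇒ x=2/(-1/3)=-6.0000
Confirm numerically:
  x=-5.596: |R|=0.95300 <1
  x=-5.507: |R|=0.94205 <1
  x=-3.128: |R|=0.53133 <1
  x=-6.334: |R|=1.03578 >1
  x=-6.116: |R|=1.01272 >1
  x=-6.074: |R|=1.00816 >1
Interval (-6.0000, 0).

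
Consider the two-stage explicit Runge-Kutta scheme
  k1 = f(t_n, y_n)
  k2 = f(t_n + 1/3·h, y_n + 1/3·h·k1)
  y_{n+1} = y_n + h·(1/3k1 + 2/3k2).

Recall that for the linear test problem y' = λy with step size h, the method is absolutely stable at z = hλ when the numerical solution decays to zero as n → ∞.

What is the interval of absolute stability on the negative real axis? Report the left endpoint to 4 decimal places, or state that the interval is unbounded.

(-4.5000, 0).

Test eqn y'=λy, z=hλ:
  k1=λy_n ⇒ h·k1=z·y_n;  k2=λ(1+1/3z)y_n ⇒ h·k2=z(1+1/3z)y_n
  y_{n+1}/y_n = 1 + 1/3z + 2/3z(1+1/3z) = 1 + z + 2/9z²
  R(z) = 1 + z + 2/9z².

Boundary: |R(x)|=1, x<0.
x=-0.86: |R|=0.3044
R=1: x+2/9x²=0 ⇒ x=−9/2=-4.5000; min R=1−1/(4·2/9)=-0.1250>−1
Confirm numerically:
  x=-4.184: |R|=0.70619 <1
  x=-3.636: |R|=0.30189 <1
  x=-1.804: |R|=0.08080 <1
  x=-5.071: |R|=1.64345 >1
  x=-4.952: |R|=1.49740 >1
  x=-4.908: |R|=1.44499 >1
Stable set (-4.5000, 0).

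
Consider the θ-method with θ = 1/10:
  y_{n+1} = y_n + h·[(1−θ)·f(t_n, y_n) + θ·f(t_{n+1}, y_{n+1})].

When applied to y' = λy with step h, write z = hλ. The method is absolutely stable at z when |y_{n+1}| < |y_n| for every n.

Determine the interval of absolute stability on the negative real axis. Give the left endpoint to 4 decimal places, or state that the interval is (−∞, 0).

z∈(-2.5000,0).

Set f=λy, z=hλ:
  y_{n+1} = y_n + z·[9/10·y_n + 1/10·y_{n+1}] ⇒ (1 − 1/10z)y_{n+1} = (1 + 9/10z)y_n
  so R(z) = (1 + 9/10z)/(1 − 1/10z).

Boundary: |R(x)|=1, x<0.
x=-0.39: |R|=0.6246
R=−1: 1+9/10x = −1+1/10x ⇒ -4/5x=2 ⇒ x=2/(-4/5)=-2.5000
Confirm numerically:
  x=-2.426: |R|=0.95236 <1
  x=-1.923: |R|=0.61285 <1
  x=-1.524: |R|=0.32246 <1
  x=-2.859: |R|=1.22335 >1
  x=-2.853: |R|=1.21972 >1
  x=-2.604: |R|=1.06601 >1
So |R|<1 on (-2.5000, 0).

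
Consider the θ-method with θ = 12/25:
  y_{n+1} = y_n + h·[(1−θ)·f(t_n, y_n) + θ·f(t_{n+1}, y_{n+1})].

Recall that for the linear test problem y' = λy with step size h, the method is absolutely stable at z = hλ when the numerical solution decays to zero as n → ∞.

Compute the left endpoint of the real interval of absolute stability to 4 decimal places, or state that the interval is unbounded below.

z* = -50.0000.

On y'=λy, z=hλ:
  y_{n+1} = y_n + z·[13/25·y_n + 12/25·y_{n+1}] ⇒ (1 − 12/25z)y_{n+1} = (1 + 13/25z)y_n
  R(z) = (1 + 13/25z)/(1 − 12/25z).

Boundary: |R(x)|=1, x<0.
x=-1.49: |R|=0.1313
R=−1: 1+13/25x = −1+12/25x ⇒ -1/25x=2 ⇒ x=2/(-1/25)=-50.0000
Confirm numerically:
  x=-40.014: |R|=0.98023 <1
  x=-39.150: |R|=0.97807 <1
  x=-30.174: |R|=0.94878 <1
  x=-25.729: |R|=0.92728 <1
  x=-50.407: |R|=1.00065 >1
  x=-50.145: |R|=1.00023 >1
So |R|<1 on (-50.0000, 0).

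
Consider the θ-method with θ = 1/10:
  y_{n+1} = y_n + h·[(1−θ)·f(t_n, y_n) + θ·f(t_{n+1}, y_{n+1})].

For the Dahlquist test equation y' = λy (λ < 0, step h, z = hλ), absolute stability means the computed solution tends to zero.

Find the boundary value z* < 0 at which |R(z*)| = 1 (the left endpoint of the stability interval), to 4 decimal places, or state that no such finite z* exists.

Set f=λy, z=hλ:
  y_{n+1} = y_n + z·[9/10·y_n + 1/10·y_{n+1}] ⇒ (1 − 1/10z)y_{n+1} = (1 + 9/10z)y_n
  ⇒ R(z) = (1 + 9/10z)/(1 − 1/10z).

Solve |R(x)|<1 on ℝ⁻.
x=-1.35: |R|=0.1894
R=−1: 1+9/10x = −1+1/10x ⇒ -4/5x=2 ⇒ x=2/(-4/5)=-2.5000
Confirm numerically:
  x=-2.100: |R|=0.73554 <1
  x=-1.556: |R|=0.34649 <1
  x=-1.242: |R|=0.10479 <1
  x=-1.067: |R|=0.03587 <1
  x=-2.957: |R|=1.28216 >1
  x=-2.849: |R|=1.21729 >1
  x=-2.740: |R|=1.15071 >1
Interval (-2.5000, 0).

left endpoint -2.5000.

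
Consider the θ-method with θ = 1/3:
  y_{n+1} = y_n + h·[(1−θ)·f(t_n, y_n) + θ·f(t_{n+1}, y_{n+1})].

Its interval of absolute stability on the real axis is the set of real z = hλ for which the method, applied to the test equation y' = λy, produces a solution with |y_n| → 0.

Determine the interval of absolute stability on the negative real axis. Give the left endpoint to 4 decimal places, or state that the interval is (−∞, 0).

With y'=λy (z=hλ):
  y_{n+1} = y_n + z·[2/3·y_n + 1/3·y_{n+1}] ⇒ (1 − 1/3z)y_{n+1} = (1 + 2/3z)y_n
  ⇒ R(z) = (1 + 2/3z)/(1 − 1/3z).

Boundary: |R(x)|=1, x<0.
x=-1.69: |R|=0.0810
R=−1: 1+2/3x = −1+1/3x ⇒ -1/3x=2 ⇒ x=2/(-1/3)=-6.0000
Confirm numerically:
  x=-5.625: |R|=0.95652 <1
  x=-5.435: |R|=0.93302 <1
  x=-3.234: |R|=0.55630 <1
  x=-3.063: |R|=0.51559 <1
  x=-6.575: |R|=1.06005 >1
  x=-6.189: |R|=1.02057 >1
  x=-6.179: |R|=1.01950 >1
So |R|<1 on (-6.0000, 0).

(-6.0000, 0).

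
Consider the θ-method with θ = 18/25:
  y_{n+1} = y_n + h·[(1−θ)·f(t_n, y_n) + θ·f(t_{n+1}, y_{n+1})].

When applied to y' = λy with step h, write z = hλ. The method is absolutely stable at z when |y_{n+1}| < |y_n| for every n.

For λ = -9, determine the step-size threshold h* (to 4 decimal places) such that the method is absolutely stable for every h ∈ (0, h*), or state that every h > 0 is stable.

On y'=λy, z=hλ:
  y_{n+1} = y_n + z·[7/25·y_n + 18/25·y_{n+1}] ⇒ (1 − 18/25z)y_{n+1} = (1 + 7/25z)y_n
  R(z) = (1 + 7/25z)/(1 − 18/25z).

Solve |R(x)|<1 on ℝ⁻.
x=-1.04: |R|=0.4053
x=-2: |R|=0.1803
x=-10: |R|=0.2195
x=-100: |R|=0.3699
θ=18/25≥1/2 ⇒ |1+7/25x|<|1−18/25x| ∀x<0 ⇒ interval (−∞,0).

(−∞, 0) — no finite endpoint. Any h>0 works for λ=-9.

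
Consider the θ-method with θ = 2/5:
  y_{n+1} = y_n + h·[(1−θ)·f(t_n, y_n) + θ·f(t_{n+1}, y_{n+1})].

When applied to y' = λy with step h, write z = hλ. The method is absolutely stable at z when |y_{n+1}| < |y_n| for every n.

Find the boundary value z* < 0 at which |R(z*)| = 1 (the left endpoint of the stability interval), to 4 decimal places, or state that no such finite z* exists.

z* = -10.0000.

Set f=λy, z=hλ:
  y_{n+1} = y_n + z·[3/5·y_n + 2/5·y_{n+1}] ⇒ (1 − 2/5z)y_{n+1} = (1 + 3/5z)y_n
  R(z) = (1 + 3/5z)/(1 − 2/5z).

Boundary: |R(x)|=1, x<0.
x=-0.58: |R|=0.5292
R=−1: 1+3/5x = −1+2/5x ⇒ -1/5x=2 ⇒ x=2/(-1/5)=-10.0000
Confirm numerically:
  x=-8.946: |R|=0.95396 <1
  x=-7.593: |R|=0.88076 <1
  x=-7.072: |R|=0.84705 <1
  x=-6.559: |R|=0.81008 <1
  x=-10.361: |R|=1.01403 >1
  x=-10.294: |R|=1.01149 >1
Stable set (-10.0000, 0).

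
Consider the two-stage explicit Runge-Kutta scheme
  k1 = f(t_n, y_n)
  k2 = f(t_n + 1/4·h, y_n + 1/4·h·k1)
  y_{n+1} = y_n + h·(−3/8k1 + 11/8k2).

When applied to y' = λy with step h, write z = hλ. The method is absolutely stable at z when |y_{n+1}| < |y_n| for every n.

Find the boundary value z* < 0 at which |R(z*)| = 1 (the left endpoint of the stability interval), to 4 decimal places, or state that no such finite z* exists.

z* = -2.9091.

With y'=λy (z=hλ):
  k1=λy_n ⇒ h·k1=z·y_n;  k2=λ(1+1/4z)y_n ⇒ h·k2=z(1+1/4z)y_n
  y_{n+1}/y_n = 1 − 3/8z + 11/8z(1+1/4z) = 1 + z + 11/32z²
  ⇒ R(z) = 1 + z + 11/32z².

Boundary: |R(x)|=1, x<0.
x=-0.41: |R|=0.6478
R=1: x+11/32x²=0 ⇒ x=−32/11=-2.9091; min R=1−1/(4·11/32)=0.2727>−1
Confirm numerically:
  x=-2.812: |R|=0.90615 <1
  x=-2.690: |R|=0.79741 <1
  x=-1.713: |R|=0.29569 <1
  x=-1.696: |R|=0.29277 <1
  x=-3.366: |R|=1.52867 >1
  x=-3.046: |R|=1.14335 >1
  x=-3.041: |R|=1.13789 >1
So |R|<1 on (-2.9091, 0).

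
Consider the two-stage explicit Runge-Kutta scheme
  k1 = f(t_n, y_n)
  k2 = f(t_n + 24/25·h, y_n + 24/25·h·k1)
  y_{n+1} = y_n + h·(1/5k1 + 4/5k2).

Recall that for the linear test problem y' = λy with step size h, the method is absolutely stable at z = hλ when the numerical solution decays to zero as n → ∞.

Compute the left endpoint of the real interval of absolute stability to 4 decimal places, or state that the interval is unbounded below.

left endpoint -1.3021.

Test eqn y'=λy, z=hλ:
  k1=λy_n ⇒ h·k1=z·y_n;  k2=λ(1+24/25z)y_n ⇒ h·k2=z(1+24/25z)y_n
  y_{n+1}/y_n = 1 + 1/5z + 4/5z(1+24/25z) = 1 + z + 96/125z²
  ⇒ R(z) = 1 + z + 96/125z².

Find x<0 with |R(x)|<1.
x=-0.3: |R|=0.7691
R=1: x+96/125x²=0 ⇒ x=−125/96=-1.3021; min R=1−1/(4·96/125)=0.6745>−1
Confirm numerically:
  x=-1.151: |R|=0.86645 <1
  x=-1.116: |R|=0.84051 <1
  x=-0.856: |R|=0.70674 <1
  x=-0.545: |R|=0.68312 <1
  x=-1.435: |R|=1.14648 >1
  x=-1.394: |R|=1.09841 >1
Interval (-1.3021, 0).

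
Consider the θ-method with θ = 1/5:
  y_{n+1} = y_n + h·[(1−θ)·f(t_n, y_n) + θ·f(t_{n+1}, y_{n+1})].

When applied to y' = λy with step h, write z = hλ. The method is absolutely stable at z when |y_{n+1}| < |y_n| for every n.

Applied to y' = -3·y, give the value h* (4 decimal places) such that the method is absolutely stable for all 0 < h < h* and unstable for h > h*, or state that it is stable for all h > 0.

(-3.3333,0); λ=-3 ⇒ h* = (10/3)/3 = 1.1111.

On y'=λy, z=hλ:
  y_{n+1} = y_n + z·[4/5·y_n + 1/5·y_{n+1}] ⇒ (1 − 1/5z)y_{n+1} = (1 + 4/5z)y_n
  so R(z) = (1 + 4/5z)/(1 − 1/5z).

Boundary: |R(x)|=1, x<0.
x=-0.46: |R|=0.5788
R=−1: 1+4/5x = −1+1/5x ⇒ -3/5x=2 ⇒ x=2/(-3/5)=-3.3333
Confirm numerically:
  x=-3.118: |R|=0.92042 <1
  x=-1.912: |R|=0.38310 <1
  x=-1.614: |R|=0.22014 <1
  x=-1.398: |R|=0.09253 <1
  x=-3.795: |R|=1.15748 >1
  x=-3.657: |R|=1.11216 >1
  x=-3.611: |R|=1.09674 >1
Interval (-3.3333, 0).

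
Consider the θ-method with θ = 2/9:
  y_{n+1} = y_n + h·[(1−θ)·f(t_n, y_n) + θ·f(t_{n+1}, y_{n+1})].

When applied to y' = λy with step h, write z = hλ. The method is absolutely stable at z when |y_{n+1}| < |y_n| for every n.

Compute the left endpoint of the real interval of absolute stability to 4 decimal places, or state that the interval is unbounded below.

Set f=λy, z=hλ:
  y_{n+1} = y_n + z·[7/9·y_n + 2/9·y_{n+1}] ⇒ (1 − 2/9z)y_{n+1} = (1 + 7/9z)y_n
  Hence R(z) = (1 + 7/9z)/(1 − 2/9z).

Find x<0 with |R(x)|<1.
x=-1.53: |R|=0.1418
R=−1: 1+7/9x = −1+2/9x ⇒ -5/9x=2 ⇒ x=2/(-5/9)=-3.6000
Confirm numerically:
  x=-2.778: |R|=0.71764 <1
  x=-1.987: |R|=0.37837 <1
  x=-1.738: |R|=0.25377 <1
  x=-1.589: |R|=0.17433 <1
  x=-3.659: |R|=1.01808 >1
  x=-3.630: |R|=1.00923 >1
So |R|<1 on (-3.6000, 0).

z* = -3.6000.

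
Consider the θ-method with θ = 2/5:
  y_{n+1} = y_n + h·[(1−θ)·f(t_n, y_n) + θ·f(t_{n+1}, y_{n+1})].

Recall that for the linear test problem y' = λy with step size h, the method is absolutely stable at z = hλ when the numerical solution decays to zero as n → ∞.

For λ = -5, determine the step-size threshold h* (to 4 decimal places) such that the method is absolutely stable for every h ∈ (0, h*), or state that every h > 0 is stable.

With y'=λy (z=hλ):
  y_{n+1} = y_n + z·[3/5·y_n + 2/5·y_{n+1}] ⇒ (1 − 2/5z)y_{n+1} = (1 + 3/5z)y_n
  ⇒ R(z) = (1 + 3/5z)/(1 − 2/5z).

Solve |R(x)|<1 on ℝ⁻.
x=-0.81: |R|=0.3882
R=−1: 1+3/5x = −1+2/5x ⇒ -1/5x=2 ⇒ x=2/(-1/5)=-10.0000
Confirm numerically:
  x=-7.024: |R|=0.84376 <1
  x=-6.237: |R|=0.78465 <1
  x=-4.930: |R|=0.65882 <1
  x=-10.378: |R|=1.01468 >1
  x=-10.330: |R|=1.01286 >1
  x=-10.202: |R|=1.00795 >1
So |R|<1 on (-10.0000, 0).

(-10.0000,0); λ=-5 ⇒ h* = (10)/5 = 2.0000.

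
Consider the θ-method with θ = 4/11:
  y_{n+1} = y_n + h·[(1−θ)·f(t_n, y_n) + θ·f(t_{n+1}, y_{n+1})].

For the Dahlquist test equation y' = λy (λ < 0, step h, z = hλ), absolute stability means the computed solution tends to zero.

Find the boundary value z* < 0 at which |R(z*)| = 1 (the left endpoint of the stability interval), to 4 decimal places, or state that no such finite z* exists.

Set f=λy, z=hλ:
  y_{n+1} = y_n + z·[7/11·y_n + 4/11·y_{n+1}] ⇒ (1 − 4/11z)y_{n+1} = (1 + 7/11z)y_n
  so R(z) = (1 + 7/11z)/(1 − 4/11z).

Find x<0 with |R(x)|<1.
x=-1.73: |R|=0.0619
R=−1: 1+7/11x = −1+4/11x ⇒ -3/11x=2 ⇒ x=2/(-3/11)=-7.3333
Confirm numerically:
  x=-6.251: |R|=0.90982 <1
  x=-4.985: |R|=0.77230 <1
  x=-4.048: |R|=0.63754 <1
  x=-2.959: |R|=0.42534 <1
  x=-7.760: |R|=1.03045 >1
  x=-7.639: |R|=1.02207 >1
Stable set (-7.3333, 0).

left endpoint -7.3333.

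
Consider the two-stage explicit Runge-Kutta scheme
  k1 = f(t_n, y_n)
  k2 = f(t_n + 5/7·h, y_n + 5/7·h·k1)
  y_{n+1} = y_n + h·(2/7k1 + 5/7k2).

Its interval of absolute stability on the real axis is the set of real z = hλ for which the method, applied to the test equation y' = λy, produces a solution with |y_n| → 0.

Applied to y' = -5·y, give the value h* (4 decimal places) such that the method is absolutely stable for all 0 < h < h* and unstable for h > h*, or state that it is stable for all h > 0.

Set f=λy, z=hλ:
  k1=λy_n ⇒ h·k1=z·y_n;  k2=λ(1+5/7z)y_n ⇒ h·k2=z(1+5/7z)y_n
  y_{n+1}/y_n = 1 + 2/7z + 5/7z(1+5/7z) = 1 + z + 25/49z²
  Hence R(z) = 1 + z + 25/49z².

Solve |R(x)|<1 on ℝ⁻.
x=-1.04: |R|=0.5118
R=1: x+25/49x²=0 ⇒ x=−49/25=-1.9600; min R=1−1/(4·25/49)=0.5100>−1
Confirm numerically:
  x=-1.411: |R|=0.60478 <1
  x=-1.013: |R|=0.51056 <1
  x=-0.939: |R|=0.51086 <1
  x=-2.507: |R|=1.69966 >1
  x=-2.464: |R|=1.63360 >1
  x=-2.228: |R|=1.30464 >1
Interval (-1.9600, 0).

(-1.9600,0); λ=-5 ⇒ h* = (49/25)/5 = 0.3920.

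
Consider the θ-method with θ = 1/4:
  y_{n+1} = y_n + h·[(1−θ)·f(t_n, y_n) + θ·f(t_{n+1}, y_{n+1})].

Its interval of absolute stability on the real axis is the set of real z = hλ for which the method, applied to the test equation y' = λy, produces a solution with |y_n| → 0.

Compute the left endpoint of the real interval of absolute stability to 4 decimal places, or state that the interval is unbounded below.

left endpoint -4.0000.

On y'=λy, z=hλ:
  y_{n+1} = y_n + z·[3/4·y_n + 1/4·y_{n+1}] ⇒ (1 − 1/4z)y_{n+1} = (1 + 3/4z)y_n
  so R(z) = (1 + 3/4z)/(1 − 1/4z).

Find x<0 with |R(x)|<1.
x=-1.33: |R|=0.0019
R=−1: 1+3/4x = −1+1/4x ⇒ -1/2x=2 ⇒ x=2/(-1/2)=-4.0000
Confirm numerically:
  x=-2.765: |R|=0.63489 <1
  x=-2.697: |R|=0.61087 <1
  x=-2.637: |R|=0.58927 <1
  x=-4.416: |R|=1.09886 >1
  x=-4.321: |R|=1.07715 >1
  x=-4.026: |R|=1.00648 >1
Stable set (-4.0000, 0).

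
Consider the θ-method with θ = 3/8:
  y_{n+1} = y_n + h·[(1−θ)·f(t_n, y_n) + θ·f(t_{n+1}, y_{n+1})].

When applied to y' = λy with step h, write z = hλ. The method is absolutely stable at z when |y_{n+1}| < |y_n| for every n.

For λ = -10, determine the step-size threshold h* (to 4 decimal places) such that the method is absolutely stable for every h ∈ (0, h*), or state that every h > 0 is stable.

Test eqn y'=λy, z=hλ:
  y_{n+1} = y_n + z·[5/8·y_n + 3/8·y_{n+1}] ⇒ (1 − 3/8z)y_{n+1} = (1 + 5/8z)y_n
  R(z) = (1 + 5/8z)/(1 − 3/8z).

Boundary: |R(x)|=1, x<0.
x=-0.37: |R|=0.6751
R=−1: 1+5/8x = −1+3/8x ⇒ -1/4x=2 ⇒ x=2/(-1/4)=-8.0000
Confirm numerically:
  x=-6.405: |R|=0.88279 <1
  x=-5.561: |R|=0.80237 <1
  x=-3.433: |R|=0.50085 <1
  x=-8.468: |R|=1.02802 >1
  x=-8.261: |R|=1.01592 >1
  x=-8.191: |R|=1.01173 >1
Stable set (-8.0000, 0).

(-8.0000,0); λ=-10 ⇒ h* = (8)/10 = 0.8000.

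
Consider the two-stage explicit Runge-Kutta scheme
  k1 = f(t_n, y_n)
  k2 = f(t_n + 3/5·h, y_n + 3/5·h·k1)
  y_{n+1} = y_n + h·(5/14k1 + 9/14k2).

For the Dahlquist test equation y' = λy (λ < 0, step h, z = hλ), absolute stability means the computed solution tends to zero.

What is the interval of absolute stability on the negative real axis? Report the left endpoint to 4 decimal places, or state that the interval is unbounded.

With y'=λy (z=hλ):
  k1=λy_n ⇒ h·k1=z·y_n;  k2=λ(1+3/5z)y_n ⇒ h·k2=z(1+3/5z)y_n
  y_{n+1}/y_n = 1 + 5/14z + 9/14z(1+3/5z) = 1 + z + 27/70z²
  R(z) = 1 + z + 27/70z².

Boundary: |R(x)|=1, x<0.
x=-1.76: |R|=0.4348
R=1: x+27/70x²=0 ⇒ x=−70/27=-2.5926; min R=1−1/(4·27/70)=0.3519>−1
Confirm numerically:
  x=-2.425: |R|=0.84324 <1
  x=-1.839: |R|=0.46546 <1
  x=-1.456: |R|=0.36169 <1
  x=-1.200: |R|=0.35543 <1
  x=-2.871: |R|=1.30830 >1
  x=-2.791: |R|=1.21359 >1
  x=-2.682: |R|=1.09249 >1
Stable set (-2.5926, 0).

(-2.5926, 0).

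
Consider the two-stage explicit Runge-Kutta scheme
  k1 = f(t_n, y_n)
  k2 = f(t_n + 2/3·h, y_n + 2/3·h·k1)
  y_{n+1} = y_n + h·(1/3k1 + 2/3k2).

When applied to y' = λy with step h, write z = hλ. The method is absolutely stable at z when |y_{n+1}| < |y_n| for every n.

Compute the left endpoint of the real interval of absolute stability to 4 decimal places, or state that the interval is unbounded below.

On y'=λy, z=hλ:
  k1=λy_n ⇒ h·k1=z·y_n;  k2=λ(1+2/3z)y_n ⇒ h·k2=z(1+2/3z)y_n
  y_{n+1}/y_n = 1 + 1/3z + 2/3z(1+2/3z) = 1 + z + 4/9z²
  ⇒ R(z) = 1 + z + 4/9z².

Boundary: |R(x)|=1, x<0.
x=-0.47: |R|=0.6282
R=1: x+4/9x²=0 ⇒ x=−9/4=-2.2500; min R=1−1/(4·4/9)=0.4375>−1
Confirm numerically:
  x=-1.918: |R|=0.71699 <1
  x=-1.667: |R|=0.56806 <1
  x=-1.501: |R|=0.50033 <1
  x=-1.005: |R|=0.44390 <1
  x=-2.610: |R|=1.41760 >1
  x=-2.609: |R|=1.41628 >1
So |R|<1 on (-2.2500, 0).

z* = -2.2500.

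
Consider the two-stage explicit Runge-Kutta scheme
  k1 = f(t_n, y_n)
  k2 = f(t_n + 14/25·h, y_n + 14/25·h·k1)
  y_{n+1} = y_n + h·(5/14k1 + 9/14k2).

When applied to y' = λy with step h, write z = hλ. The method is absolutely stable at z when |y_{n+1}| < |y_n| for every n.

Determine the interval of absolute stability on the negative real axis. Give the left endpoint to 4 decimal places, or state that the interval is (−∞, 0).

(-2.7778, 0).

With y'=λy (z=hλ):
  k1=λy_n ⇒ h·k1=z·y_n;  k2=λ(1+14/25z)y_n ⇒ h·k2=z(1+14/25z)y_n
  y_{n+1}/y_n = 1 + 5/14z + 9/14z(1+14/25z) = 1 + z + 9/25z²
  R(z) = 1 + z + 9/25z².

Need |R(x)|<1, x<0.
x=-1.68: |R|=0.3361
R=1: x+9/25x²=0 ⇒ x=−25/9=-2.7778; min R=1−1/(4·9/25)=0.3056>−1
Confirm numerically:
  x=-1.907: |R|=0.40219 <1
  x=-1.302: |R|=0.30827 <1
  x=-1.144: |R|=0.32714 <1
  x=-2.992: |R|=1.23074 >1
  x=-2.803: |R|=1.02545 >1
So |R|<1 on (-2.7778, 0).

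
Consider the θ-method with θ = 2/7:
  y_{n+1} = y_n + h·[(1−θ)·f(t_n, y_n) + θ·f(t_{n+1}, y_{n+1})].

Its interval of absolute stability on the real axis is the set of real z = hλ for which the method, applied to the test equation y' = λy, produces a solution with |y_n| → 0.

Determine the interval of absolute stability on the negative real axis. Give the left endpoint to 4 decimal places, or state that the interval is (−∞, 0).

(-4.6667, 0).

Test eqn y'=λy, z=hλ:
  y_{n+1} = y_n + z·[5/7·y_n + 2/7·y_{n+1}] ⇒ (1 − 2/7z)y_{n+1} = (1 + 5/7z)y_n
  ⇒ R(z) = (1 + 5/7z)/(1 − 2/7z).

Solve |R(x)|<1 on ℝ⁻.
x=-0.57: |R|=0.5098
R=−1: 1+5/7x = −1+2/7x ⇒ -3/7x=2 ⇒ x=2/(-3/7)=-4.6667
Confirm numerically:
  x=-4.125: |R|=0.89344 <1
  x=-3.974: |R|=0.86098 <1
  x=-3.938: |R|=0.85305 <1
  x=-3.511: |R|=0.75275 <1
  x=-5.139: |R|=1.08201 >1
  x=-4.797: |R|=1.02356 >1
Stable set (-4.6667, 0).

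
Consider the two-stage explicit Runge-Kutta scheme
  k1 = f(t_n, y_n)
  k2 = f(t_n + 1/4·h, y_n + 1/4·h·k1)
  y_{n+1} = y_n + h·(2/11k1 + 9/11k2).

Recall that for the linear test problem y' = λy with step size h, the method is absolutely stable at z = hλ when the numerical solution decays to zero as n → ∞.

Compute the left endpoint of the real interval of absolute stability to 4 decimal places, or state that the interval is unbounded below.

left endpoint -4.8889.

Test eqn y'=λy, z=hλ:
  k1=λy_n ⇒ h·k1=z·y_n;  k2=λ(1+1/4z)y_n ⇒ h·k2=z(1+1/4z)y_n
  y_{n+1}/y_n = 1 + 2/11z + 9/11z(1+1/4z) = 1 + z + 9/44z²
  so R(z) = 1 + z + 9/44z².

Need |R(x)|<1, x<0.
x=-1.47: |R|=0.0280
R=1: x+9/44x²=0 ⇒ x=−44/9=-4.8889; min R=1−1/(4·9/44)=-0.2222>−1
Confirm numerically:
  x=-4.715: |R|=0.83230 <1
  x=-3.132: |R|=0.12553 <1
  x=-2.790: |R|=0.19780 <1
  x=-2.375: |R|=0.22124 <1
  x=-5.277: |R|=1.41892 >1
  x=-5.159: |R|=1.28503 >1
Interval (-4.8889, 0).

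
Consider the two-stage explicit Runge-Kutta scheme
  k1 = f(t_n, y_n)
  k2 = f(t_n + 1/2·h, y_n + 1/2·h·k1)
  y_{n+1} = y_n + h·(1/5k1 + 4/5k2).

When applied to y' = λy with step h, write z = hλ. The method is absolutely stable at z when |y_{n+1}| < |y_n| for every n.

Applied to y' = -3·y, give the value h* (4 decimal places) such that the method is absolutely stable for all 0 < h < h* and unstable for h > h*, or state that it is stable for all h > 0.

Test eqn y'=λy, z=hλ:
  k1=λy_n ⇒ h·k1=z·y_n;  k2=λ(1+1/2z)y_n ⇒ h·k2=z(1+1/2z)y_n
  y_{n+1}/y_n = 1 + 1/5z + 4/5z(1+1/2z) = 1 + z + 2/5z²
  R(z) = 1 + z + 2/5z².

Boundary: |R(x)|=1, x<0.
x=-0.74: |R|=0.4790
R=1: x+2/5x²=0 ⇒ x=−5/2=-2.5000; min R=1−1/(4·2/5)=0.3750>−1
Confirm numerically:
  x=-2.437: |R|=0.93859 <1
  x=-2.054: |R|=0.63357 <1
  x=-2.048: |R|=0.62972 <1
  x=-1.379: |R|=0.38166 <1
  x=-2.767: |R|=1.29552 >1
  x=-2.644: |R|=1.15229 >1
  x=-2.524: |R|=1.02423 >1
So |R|<1 on (-2.5000, 0).

(-2.5000,0); λ=-3 ⇒ h* = (5/2)/3 = 0.8333.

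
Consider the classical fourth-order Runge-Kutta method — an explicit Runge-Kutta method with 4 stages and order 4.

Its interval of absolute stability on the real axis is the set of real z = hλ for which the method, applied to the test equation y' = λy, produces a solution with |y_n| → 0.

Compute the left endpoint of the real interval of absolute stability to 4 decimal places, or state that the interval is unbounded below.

Set f=λy, z=hλ:
  order 4, 4-stage ⇒ R(z)=1+z+z^2/2+z^3/6+z^4/24
  (e.g. R(-1.27)=0.30345, |R|=0.30345)

Boundary: |R(x)|=1, x<0.
x=-1.27: |R|=0.3034
|R(-2.78)|=0.9920 |R(-2.35)|=0.5190 |R(-0.6)|=0.5494
Bisect:
  x_lo=-3.6479 |R|=3.2935  x_hi=-0.0946 |R|=0.9097
  mid=-1.87125 |R|=0.29836 →hi
  mid=-2.75957 |R|=0.96190 →hi
  mid=-3.20373 |R|=1.83723 →lo
  mid=-2.98165 |R|=1.33871 →lo
  mid=-2.87061 |R|=1.13643 →lo
  mid=-2.81509 |R|=1.04586 →lo
  mid=-2.78733 |R|=1.00307 →lo
  mid=-2.77345 |R|=0.98229 →hi
  mid=-2.78039 |R|=0.99263 →hi
  mid=-2.78386 |R|=0.99784 →hi
  ...
  [-2.78538,-2.78516] ⇒ x*=-2.7853
Interval (-2.7853, 0).

left endpoint -2.7853.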